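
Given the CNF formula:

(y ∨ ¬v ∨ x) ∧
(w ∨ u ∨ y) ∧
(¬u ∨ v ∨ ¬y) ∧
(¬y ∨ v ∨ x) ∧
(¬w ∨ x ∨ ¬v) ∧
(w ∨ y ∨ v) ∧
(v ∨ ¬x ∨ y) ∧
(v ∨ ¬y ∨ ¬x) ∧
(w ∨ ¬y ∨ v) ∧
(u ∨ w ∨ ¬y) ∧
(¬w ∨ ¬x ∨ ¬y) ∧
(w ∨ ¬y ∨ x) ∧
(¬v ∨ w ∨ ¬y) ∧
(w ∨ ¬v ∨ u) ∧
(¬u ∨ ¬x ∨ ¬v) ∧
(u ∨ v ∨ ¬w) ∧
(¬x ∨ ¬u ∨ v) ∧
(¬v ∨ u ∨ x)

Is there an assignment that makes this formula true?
Yes

Yes, the formula is satisfiable.

One satisfying assignment is: y=False, x=True, u=False, v=True, w=True

Verification: With this assignment, all 18 clauses evaluate to true.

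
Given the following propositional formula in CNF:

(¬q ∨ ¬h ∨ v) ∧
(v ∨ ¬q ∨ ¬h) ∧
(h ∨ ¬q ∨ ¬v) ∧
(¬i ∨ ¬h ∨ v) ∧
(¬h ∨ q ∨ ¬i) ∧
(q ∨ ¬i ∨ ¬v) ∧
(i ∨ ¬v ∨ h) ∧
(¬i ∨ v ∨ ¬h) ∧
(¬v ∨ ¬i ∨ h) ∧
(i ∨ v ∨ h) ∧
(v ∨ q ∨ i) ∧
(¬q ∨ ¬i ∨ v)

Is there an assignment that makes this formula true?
Yes

Yes, the formula is satisfiable.

One satisfying assignment is: h=True, q=True, i=False, v=True

Verification: With this assignment, all 12 clauses evaluate to true.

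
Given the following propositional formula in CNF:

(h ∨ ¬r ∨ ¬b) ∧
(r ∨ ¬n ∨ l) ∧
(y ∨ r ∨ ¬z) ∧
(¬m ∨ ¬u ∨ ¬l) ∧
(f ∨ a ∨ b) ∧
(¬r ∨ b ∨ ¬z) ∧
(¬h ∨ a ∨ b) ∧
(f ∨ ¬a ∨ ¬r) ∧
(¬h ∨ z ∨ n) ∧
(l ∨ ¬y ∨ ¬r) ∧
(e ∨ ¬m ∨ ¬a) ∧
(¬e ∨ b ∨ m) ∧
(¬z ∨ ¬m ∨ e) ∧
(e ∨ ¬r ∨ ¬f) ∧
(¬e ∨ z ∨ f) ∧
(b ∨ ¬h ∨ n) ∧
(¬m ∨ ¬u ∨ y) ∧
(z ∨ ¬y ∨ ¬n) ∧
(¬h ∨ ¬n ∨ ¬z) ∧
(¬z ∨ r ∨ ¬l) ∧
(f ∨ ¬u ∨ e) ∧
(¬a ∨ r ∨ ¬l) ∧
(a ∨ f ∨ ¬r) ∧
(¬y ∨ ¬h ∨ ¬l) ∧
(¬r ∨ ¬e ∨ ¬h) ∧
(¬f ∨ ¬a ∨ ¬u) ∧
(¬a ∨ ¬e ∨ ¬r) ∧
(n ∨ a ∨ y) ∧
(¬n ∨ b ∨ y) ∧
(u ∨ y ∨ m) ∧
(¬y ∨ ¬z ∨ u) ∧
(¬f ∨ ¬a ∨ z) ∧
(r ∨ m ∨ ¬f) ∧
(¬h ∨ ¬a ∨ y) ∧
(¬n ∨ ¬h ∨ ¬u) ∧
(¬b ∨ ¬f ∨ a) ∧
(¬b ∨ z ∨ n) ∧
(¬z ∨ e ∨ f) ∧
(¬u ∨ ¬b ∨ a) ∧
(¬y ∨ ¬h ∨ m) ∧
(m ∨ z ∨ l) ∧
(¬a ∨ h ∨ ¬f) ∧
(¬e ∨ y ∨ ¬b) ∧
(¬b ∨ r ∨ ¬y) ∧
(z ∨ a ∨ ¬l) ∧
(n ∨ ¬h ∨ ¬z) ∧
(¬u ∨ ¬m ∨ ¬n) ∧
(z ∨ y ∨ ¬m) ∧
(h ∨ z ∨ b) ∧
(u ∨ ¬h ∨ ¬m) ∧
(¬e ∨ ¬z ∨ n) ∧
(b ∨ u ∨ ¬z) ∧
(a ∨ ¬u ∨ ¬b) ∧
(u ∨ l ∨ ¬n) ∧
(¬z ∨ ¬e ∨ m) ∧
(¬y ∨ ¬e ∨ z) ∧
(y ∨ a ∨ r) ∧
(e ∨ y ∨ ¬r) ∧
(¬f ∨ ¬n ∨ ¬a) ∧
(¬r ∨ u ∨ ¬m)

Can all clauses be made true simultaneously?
No

No, the formula is not satisfiable.

No assignment of truth values to the variables can make all 60 clauses true simultaneously.

The formula is UNSAT (unsatisfiable).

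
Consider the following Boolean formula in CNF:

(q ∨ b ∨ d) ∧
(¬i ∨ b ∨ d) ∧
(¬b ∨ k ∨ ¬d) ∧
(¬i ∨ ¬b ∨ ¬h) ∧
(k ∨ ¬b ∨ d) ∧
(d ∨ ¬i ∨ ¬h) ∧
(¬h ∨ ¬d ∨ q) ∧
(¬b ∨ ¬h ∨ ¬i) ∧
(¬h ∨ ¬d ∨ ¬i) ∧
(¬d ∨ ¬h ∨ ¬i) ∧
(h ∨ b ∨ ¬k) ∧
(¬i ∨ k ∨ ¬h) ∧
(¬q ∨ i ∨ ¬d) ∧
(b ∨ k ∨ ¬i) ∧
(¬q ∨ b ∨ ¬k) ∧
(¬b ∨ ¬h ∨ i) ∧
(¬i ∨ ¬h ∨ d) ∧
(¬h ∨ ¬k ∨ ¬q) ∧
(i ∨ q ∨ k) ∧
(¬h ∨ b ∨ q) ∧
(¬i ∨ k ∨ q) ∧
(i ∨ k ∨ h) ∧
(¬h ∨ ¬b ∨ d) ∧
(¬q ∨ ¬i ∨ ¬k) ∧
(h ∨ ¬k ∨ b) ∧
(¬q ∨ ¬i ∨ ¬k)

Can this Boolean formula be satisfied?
Yes

Yes, the formula is satisfiable.

One satisfying assignment is: i=False, k=False, b=False, d=False, q=True, h=True

Verification: With this assignment, all 26 clauses evaluate to true.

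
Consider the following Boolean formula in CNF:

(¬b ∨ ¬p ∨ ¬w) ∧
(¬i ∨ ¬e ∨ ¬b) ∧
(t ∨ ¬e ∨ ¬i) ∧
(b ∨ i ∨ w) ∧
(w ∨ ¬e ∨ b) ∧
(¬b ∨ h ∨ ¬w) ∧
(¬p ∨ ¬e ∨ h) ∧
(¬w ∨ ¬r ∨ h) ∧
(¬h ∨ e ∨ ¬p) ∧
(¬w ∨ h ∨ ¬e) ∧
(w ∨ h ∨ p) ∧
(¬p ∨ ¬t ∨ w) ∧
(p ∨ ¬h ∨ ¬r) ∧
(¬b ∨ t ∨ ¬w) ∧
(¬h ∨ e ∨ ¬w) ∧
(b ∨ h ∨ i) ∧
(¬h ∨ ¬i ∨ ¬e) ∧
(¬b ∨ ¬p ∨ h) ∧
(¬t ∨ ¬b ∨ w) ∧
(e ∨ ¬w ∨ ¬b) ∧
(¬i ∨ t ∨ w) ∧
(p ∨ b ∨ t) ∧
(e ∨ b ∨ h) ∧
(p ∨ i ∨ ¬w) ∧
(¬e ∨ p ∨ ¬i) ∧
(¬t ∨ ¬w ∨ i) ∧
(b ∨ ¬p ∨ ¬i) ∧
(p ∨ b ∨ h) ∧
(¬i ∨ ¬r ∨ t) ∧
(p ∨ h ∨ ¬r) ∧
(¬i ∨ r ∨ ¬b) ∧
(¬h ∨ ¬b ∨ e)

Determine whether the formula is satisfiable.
Yes

Yes, the formula is satisfiable.

One satisfying assignment is: h=True, w=False, b=True, p=False, e=True, r=False, i=False, t=False

Verification: With this assignment, all 32 clauses evaluate to true.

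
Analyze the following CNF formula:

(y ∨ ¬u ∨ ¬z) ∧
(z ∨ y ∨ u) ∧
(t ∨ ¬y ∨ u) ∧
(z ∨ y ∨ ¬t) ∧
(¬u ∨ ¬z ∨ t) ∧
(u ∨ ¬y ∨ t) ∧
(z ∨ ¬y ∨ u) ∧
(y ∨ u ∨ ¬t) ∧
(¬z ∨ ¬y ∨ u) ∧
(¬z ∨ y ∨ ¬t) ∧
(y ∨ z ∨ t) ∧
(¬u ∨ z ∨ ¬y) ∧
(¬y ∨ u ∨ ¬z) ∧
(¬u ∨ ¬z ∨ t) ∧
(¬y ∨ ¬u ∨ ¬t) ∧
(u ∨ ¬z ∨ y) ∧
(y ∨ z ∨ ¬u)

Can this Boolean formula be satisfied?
No

No, the formula is not satisfiable.

No assignment of truth values to the variables can make all 17 clauses true simultaneously.

The formula is UNSAT (unsatisfiable).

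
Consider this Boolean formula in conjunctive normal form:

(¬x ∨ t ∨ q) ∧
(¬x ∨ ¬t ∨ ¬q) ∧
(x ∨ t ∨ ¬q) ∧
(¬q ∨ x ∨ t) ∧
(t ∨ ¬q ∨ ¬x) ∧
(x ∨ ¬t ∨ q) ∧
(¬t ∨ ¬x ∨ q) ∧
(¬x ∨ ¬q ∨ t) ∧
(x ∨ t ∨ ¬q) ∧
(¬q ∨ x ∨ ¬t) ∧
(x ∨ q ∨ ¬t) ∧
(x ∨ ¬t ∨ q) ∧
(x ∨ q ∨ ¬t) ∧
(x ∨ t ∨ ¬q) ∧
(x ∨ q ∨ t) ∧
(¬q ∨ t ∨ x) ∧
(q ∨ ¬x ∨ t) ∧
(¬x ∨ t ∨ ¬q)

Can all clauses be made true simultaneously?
No

No, the formula is not satisfiable.

No assignment of truth values to the variables can make all 18 clauses true simultaneously.

The formula is UNSAT (unsatisfiable).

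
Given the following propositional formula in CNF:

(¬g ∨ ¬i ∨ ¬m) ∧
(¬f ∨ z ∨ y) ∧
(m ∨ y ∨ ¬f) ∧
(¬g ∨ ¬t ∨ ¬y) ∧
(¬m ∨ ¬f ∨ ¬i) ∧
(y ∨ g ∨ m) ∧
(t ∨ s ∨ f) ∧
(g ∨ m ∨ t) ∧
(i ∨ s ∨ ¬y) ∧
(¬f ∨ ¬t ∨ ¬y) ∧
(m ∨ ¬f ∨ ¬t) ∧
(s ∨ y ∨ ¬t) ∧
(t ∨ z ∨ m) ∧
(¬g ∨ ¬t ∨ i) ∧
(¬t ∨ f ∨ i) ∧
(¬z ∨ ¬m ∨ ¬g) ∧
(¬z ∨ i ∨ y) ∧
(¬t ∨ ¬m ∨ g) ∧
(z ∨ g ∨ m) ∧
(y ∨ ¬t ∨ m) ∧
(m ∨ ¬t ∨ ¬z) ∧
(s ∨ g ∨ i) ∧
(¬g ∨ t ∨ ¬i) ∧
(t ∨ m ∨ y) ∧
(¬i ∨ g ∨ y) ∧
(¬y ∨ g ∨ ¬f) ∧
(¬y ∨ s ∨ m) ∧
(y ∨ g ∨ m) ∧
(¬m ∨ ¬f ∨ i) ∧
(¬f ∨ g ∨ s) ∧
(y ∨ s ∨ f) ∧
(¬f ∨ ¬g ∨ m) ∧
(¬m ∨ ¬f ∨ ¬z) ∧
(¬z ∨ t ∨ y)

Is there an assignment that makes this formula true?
Yes

Yes, the formula is satisfiable.

One satisfying assignment is: g=False, z=False, f=False, y=True, s=True, i=True, m=True, t=False

Verification: With this assignment, all 34 clauses evaluate to true.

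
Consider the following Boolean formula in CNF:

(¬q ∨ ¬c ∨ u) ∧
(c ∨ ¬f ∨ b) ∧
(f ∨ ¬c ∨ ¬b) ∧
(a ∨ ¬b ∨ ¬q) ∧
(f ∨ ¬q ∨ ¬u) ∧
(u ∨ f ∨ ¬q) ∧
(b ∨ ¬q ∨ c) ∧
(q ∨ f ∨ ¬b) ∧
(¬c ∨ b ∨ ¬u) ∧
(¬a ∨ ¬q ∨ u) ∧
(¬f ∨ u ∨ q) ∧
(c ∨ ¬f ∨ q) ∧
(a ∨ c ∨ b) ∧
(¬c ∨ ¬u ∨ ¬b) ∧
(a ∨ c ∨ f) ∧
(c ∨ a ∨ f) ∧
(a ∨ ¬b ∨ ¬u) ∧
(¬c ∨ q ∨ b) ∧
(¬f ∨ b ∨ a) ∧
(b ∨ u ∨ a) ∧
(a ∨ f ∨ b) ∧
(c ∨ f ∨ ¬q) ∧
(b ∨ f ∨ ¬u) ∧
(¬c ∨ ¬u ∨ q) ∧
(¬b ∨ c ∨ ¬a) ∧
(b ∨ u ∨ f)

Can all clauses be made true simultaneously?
No

No, the formula is not satisfiable.

No assignment of truth values to the variables can make all 26 clauses true simultaneously.

The formula is UNSAT (unsatisfiable).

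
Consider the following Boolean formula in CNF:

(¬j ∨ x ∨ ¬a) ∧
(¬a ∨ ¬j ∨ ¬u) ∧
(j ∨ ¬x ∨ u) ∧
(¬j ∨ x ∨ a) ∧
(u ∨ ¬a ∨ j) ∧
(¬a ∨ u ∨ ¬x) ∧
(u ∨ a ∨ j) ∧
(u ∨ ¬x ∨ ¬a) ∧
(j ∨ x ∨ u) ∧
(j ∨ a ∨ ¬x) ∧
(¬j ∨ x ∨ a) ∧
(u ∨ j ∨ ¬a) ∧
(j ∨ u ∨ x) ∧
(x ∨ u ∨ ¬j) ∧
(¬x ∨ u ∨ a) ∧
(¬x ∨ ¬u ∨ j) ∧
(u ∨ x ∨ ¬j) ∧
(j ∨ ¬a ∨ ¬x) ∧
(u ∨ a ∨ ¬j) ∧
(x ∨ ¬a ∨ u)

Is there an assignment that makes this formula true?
Yes

Yes, the formula is satisfiable.

One satisfying assignment is: a=False, u=True, x=True, j=True

Verification: With this assignment, all 20 clauses evaluate to true.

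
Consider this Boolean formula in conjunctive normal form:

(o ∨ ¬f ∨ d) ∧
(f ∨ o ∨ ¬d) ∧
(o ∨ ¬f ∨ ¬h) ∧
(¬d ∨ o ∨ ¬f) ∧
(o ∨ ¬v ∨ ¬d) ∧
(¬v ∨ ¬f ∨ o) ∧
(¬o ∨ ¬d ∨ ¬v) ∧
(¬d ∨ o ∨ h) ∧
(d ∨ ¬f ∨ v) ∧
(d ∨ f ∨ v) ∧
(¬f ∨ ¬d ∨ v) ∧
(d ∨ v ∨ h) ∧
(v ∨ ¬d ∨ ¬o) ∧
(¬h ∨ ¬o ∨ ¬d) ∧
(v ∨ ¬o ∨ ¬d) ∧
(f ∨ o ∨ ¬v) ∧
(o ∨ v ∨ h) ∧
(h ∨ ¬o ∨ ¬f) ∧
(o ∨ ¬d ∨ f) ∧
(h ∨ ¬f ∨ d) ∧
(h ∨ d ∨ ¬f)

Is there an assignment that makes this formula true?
Yes

Yes, the formula is satisfiable.

One satisfying assignment is: d=False, v=True, h=False, f=False, o=True

Verification: With this assignment, all 21 clauses evaluate to true.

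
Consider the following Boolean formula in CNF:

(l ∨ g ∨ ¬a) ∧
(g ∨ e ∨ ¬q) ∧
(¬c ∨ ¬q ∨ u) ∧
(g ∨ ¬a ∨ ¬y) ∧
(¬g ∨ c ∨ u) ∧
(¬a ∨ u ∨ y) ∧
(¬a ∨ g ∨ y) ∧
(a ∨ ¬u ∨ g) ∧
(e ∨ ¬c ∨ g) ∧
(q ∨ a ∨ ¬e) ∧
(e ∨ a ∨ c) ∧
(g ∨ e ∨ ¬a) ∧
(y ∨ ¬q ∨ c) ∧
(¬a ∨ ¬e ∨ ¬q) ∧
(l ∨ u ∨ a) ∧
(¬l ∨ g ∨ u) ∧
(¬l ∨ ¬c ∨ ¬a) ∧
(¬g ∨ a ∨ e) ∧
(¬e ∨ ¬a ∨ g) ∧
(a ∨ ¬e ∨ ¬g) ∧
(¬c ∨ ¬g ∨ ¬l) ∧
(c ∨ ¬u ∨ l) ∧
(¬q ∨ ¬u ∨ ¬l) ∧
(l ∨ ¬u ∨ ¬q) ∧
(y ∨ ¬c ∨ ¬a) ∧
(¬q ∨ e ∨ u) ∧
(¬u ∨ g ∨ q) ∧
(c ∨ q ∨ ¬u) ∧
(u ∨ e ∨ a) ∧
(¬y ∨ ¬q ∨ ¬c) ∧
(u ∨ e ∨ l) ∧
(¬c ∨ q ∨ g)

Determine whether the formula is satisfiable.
Yes

Yes, the formula is satisfiable.

One satisfying assignment is: u=False, c=True, a=True, l=False, q=False, g=True, e=True, y=True

Verification: With this assignment, all 32 clauses evaluate to true.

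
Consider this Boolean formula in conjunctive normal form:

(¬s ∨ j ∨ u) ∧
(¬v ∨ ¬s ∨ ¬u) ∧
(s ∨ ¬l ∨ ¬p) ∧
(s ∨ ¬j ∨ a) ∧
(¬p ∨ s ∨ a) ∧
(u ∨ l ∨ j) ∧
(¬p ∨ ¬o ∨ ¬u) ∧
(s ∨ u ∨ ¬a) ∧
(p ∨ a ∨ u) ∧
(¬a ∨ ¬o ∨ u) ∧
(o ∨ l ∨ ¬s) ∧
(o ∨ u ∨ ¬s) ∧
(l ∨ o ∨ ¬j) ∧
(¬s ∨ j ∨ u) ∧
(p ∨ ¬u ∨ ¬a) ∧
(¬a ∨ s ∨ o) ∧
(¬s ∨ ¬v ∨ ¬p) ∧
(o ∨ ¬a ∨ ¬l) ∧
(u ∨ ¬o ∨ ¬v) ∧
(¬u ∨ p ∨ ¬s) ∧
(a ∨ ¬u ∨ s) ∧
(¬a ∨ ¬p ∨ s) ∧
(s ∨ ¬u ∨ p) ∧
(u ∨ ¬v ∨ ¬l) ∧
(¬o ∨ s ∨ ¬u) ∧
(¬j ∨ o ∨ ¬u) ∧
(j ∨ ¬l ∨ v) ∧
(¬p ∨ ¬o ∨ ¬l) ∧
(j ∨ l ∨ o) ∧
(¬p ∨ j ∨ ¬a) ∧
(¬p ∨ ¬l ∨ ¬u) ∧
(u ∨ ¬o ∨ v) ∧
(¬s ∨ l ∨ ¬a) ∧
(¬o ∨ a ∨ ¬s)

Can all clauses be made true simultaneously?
No

No, the formula is not satisfiable.

No assignment of truth values to the variables can make all 34 clauses true simultaneously.

The formula is UNSAT (unsatisfiable).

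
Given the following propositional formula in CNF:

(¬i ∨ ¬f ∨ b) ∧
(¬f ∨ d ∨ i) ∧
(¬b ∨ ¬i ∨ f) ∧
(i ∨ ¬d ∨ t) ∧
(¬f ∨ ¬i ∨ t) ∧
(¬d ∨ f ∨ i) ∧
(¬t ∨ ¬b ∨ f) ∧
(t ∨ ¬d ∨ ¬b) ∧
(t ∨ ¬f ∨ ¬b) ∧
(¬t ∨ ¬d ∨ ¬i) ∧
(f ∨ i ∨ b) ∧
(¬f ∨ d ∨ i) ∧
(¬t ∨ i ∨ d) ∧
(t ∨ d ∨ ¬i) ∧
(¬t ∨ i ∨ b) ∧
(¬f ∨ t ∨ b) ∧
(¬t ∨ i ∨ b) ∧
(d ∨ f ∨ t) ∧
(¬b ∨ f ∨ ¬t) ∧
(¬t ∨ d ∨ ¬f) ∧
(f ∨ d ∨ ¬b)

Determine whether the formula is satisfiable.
Yes

Yes, the formula is satisfiable.

One satisfying assignment is: i=True, d=True, f=False, b=False, t=False

Verification: With this assignment, all 21 clauses evaluate to true.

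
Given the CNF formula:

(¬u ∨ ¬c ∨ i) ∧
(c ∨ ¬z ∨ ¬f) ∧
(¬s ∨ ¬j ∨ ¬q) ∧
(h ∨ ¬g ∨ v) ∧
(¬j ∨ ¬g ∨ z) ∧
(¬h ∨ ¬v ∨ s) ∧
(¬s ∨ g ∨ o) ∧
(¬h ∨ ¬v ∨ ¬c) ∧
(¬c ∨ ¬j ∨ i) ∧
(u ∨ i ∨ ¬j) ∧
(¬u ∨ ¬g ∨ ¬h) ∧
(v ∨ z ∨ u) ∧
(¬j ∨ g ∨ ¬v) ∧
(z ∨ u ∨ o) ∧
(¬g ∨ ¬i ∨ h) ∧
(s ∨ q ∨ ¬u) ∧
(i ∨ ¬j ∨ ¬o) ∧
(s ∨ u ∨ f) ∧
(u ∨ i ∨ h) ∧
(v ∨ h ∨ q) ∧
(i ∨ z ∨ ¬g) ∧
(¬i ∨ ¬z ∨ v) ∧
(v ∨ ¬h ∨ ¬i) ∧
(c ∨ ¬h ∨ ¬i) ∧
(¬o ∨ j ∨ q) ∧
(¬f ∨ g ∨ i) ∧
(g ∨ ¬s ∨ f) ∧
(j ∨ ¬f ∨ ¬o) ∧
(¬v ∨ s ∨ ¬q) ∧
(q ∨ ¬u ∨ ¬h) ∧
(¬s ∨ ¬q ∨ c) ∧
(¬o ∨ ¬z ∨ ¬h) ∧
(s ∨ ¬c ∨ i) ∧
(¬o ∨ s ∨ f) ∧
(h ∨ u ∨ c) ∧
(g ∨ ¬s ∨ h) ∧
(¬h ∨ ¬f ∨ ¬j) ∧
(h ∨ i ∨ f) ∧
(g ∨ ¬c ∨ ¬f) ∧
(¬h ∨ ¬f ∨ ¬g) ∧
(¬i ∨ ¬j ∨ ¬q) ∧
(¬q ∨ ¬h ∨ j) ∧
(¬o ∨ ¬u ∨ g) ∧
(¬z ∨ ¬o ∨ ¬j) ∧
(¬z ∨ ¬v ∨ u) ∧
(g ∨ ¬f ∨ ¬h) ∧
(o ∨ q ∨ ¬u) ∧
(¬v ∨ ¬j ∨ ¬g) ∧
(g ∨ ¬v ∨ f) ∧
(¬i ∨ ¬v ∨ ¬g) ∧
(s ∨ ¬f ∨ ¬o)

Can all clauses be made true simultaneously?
Yes

Yes, the formula is satisfiable.

One satisfying assignment is: g=False, i=True, s=False, q=True, z=False, v=False, o=False, j=False, h=False, c=False, u=True, f=False

Verification: With this assignment, all 51 clauses evaluate to true.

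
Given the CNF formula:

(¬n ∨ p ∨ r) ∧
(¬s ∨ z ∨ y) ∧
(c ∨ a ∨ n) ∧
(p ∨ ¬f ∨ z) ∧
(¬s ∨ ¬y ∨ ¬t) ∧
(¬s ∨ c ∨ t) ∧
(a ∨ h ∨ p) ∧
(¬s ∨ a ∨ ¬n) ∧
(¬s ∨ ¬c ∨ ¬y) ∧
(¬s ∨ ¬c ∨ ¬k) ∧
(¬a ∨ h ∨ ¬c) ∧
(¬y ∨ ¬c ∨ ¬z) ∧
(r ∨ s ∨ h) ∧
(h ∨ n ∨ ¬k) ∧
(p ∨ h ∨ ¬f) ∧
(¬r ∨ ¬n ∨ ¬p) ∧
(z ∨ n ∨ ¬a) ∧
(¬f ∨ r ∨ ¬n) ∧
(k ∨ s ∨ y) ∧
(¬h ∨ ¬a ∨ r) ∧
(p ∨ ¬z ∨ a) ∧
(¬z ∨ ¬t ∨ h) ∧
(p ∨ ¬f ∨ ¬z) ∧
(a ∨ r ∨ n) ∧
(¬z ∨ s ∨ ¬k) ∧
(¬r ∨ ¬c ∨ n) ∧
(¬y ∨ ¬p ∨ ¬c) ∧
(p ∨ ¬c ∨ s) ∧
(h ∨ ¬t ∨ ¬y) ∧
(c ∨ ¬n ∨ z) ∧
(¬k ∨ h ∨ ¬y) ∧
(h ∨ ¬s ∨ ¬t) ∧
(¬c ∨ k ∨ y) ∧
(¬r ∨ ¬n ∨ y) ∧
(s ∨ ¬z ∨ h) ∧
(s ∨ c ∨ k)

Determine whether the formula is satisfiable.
Yes

Yes, the formula is satisfiable.

One satisfying assignment is: a=False, r=False, n=True, k=True, t=False, z=False, c=True, s=False, p=True, h=True, y=False, f=False

Verification: With this assignment, all 36 clauses evaluate to true.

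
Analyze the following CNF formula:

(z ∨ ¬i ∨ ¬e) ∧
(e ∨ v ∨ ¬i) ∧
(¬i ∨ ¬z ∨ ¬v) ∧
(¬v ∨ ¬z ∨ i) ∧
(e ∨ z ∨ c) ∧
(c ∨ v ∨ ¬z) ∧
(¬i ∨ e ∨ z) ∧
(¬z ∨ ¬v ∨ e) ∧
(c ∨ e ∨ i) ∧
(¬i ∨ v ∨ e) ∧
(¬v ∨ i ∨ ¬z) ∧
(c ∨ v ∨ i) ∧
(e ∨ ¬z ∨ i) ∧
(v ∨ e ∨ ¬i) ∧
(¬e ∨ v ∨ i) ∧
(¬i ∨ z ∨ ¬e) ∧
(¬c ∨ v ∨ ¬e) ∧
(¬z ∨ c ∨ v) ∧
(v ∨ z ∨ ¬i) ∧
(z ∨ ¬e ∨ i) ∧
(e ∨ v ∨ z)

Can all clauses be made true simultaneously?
Yes

Yes, the formula is satisfiable.

One satisfying assignment is: z=False, e=False, i=False, c=True, v=True

Verification: With this assignment, all 21 clauses evaluate to true.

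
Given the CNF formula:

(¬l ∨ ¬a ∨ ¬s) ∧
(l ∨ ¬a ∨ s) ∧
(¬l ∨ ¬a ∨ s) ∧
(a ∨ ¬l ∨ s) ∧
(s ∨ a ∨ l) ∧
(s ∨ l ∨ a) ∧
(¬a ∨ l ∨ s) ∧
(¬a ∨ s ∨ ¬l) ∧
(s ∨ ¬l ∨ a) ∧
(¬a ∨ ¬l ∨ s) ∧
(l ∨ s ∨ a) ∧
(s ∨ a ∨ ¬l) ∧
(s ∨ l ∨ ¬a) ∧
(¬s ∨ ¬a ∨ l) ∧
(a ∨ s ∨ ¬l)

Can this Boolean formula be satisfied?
Yes

Yes, the formula is satisfiable.

One satisfying assignment is: l=False, a=False, s=True

Verification: With this assignment, all 15 clauses evaluate to true.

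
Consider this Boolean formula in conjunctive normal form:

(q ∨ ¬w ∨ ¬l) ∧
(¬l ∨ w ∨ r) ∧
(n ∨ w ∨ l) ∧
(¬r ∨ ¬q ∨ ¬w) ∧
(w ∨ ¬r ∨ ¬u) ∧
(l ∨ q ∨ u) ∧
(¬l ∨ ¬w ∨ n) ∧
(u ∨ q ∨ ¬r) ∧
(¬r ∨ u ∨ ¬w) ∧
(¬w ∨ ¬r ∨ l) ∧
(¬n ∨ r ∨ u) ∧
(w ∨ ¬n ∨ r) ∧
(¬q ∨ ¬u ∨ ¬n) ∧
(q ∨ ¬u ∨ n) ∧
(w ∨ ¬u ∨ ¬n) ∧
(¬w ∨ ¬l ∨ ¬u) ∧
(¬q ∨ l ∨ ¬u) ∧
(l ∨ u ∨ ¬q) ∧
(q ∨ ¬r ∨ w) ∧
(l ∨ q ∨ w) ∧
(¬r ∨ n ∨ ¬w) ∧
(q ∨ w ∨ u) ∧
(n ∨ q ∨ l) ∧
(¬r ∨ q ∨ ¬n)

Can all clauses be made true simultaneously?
Yes

Yes, the formula is satisfiable.

One satisfying assignment is: w=False, u=False, r=True, n=False, q=True, l=True

Verification: With this assignment, all 24 clauses evaluate to true.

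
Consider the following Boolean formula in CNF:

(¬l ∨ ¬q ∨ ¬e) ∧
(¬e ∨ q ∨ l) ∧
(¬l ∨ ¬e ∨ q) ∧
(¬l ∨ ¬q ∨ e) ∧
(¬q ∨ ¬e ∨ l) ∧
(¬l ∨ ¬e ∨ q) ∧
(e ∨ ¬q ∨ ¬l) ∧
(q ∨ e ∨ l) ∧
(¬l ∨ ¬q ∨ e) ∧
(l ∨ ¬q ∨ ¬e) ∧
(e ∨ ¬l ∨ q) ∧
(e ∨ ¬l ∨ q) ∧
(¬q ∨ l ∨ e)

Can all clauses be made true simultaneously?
No

No, the formula is not satisfiable.

No assignment of truth values to the variables can make all 13 clauses true simultaneously.

The formula is UNSAT (unsatisfiable).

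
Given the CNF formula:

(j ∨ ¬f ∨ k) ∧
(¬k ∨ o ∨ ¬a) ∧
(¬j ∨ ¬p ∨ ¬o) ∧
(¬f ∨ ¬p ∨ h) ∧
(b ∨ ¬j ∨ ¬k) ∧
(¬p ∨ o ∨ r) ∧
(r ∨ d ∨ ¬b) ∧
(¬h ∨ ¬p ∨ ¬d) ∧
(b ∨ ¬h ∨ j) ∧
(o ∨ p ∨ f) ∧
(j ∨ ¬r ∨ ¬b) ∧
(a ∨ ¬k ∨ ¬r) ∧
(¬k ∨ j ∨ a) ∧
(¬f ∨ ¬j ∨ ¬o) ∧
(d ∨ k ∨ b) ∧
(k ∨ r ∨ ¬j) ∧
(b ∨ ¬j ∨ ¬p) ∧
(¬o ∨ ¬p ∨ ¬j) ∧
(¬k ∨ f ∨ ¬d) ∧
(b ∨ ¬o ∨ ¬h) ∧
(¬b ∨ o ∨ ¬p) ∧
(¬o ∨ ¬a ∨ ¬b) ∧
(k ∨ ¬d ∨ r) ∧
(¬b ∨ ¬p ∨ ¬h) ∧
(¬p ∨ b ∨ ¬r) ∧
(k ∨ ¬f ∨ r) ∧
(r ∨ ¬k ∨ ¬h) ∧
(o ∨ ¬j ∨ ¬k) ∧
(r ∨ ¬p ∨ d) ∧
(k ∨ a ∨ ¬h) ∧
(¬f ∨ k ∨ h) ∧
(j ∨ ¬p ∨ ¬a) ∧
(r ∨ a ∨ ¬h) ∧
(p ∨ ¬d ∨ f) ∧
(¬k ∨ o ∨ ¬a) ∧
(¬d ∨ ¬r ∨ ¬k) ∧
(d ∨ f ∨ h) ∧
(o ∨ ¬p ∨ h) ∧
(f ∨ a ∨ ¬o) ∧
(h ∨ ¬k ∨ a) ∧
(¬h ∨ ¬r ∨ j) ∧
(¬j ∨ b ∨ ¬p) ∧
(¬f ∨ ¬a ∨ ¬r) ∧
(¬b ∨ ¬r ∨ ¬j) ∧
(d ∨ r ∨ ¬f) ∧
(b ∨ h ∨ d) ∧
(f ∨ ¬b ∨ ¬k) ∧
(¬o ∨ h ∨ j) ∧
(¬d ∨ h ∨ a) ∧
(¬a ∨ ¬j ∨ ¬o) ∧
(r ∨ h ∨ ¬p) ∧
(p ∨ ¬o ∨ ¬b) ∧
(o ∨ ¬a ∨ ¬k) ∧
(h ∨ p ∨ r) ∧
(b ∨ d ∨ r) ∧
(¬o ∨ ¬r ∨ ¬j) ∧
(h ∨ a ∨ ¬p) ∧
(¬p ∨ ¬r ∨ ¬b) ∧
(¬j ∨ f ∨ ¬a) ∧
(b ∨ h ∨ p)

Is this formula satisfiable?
No

No, the formula is not satisfiable.

No assignment of truth values to the variables can make all 60 clauses true simultaneously.

The formula is UNSAT (unsatisfiable).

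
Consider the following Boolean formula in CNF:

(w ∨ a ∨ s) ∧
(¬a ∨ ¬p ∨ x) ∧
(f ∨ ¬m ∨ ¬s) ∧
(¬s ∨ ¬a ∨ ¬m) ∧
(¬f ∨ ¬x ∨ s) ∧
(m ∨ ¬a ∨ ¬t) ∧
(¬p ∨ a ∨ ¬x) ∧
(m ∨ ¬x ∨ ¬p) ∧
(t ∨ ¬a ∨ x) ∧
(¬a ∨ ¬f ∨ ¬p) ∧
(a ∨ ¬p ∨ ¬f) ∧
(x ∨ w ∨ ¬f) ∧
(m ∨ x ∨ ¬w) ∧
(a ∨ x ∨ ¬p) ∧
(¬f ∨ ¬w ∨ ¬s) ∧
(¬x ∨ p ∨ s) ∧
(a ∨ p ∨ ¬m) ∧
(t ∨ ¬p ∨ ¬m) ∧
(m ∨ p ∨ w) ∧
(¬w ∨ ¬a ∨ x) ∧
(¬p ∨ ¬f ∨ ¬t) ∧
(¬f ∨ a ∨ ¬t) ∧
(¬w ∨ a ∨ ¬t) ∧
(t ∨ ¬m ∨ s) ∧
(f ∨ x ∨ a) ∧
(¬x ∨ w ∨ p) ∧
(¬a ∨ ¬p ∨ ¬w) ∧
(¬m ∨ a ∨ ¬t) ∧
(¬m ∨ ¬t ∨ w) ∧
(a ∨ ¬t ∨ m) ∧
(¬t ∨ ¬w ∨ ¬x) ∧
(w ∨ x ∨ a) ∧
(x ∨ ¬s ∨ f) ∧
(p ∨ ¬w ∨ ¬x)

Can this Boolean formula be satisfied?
No

No, the formula is not satisfiable.

No assignment of truth values to the variables can make all 34 clauses true simultaneously.

The formula is UNSAT (unsatisfiable).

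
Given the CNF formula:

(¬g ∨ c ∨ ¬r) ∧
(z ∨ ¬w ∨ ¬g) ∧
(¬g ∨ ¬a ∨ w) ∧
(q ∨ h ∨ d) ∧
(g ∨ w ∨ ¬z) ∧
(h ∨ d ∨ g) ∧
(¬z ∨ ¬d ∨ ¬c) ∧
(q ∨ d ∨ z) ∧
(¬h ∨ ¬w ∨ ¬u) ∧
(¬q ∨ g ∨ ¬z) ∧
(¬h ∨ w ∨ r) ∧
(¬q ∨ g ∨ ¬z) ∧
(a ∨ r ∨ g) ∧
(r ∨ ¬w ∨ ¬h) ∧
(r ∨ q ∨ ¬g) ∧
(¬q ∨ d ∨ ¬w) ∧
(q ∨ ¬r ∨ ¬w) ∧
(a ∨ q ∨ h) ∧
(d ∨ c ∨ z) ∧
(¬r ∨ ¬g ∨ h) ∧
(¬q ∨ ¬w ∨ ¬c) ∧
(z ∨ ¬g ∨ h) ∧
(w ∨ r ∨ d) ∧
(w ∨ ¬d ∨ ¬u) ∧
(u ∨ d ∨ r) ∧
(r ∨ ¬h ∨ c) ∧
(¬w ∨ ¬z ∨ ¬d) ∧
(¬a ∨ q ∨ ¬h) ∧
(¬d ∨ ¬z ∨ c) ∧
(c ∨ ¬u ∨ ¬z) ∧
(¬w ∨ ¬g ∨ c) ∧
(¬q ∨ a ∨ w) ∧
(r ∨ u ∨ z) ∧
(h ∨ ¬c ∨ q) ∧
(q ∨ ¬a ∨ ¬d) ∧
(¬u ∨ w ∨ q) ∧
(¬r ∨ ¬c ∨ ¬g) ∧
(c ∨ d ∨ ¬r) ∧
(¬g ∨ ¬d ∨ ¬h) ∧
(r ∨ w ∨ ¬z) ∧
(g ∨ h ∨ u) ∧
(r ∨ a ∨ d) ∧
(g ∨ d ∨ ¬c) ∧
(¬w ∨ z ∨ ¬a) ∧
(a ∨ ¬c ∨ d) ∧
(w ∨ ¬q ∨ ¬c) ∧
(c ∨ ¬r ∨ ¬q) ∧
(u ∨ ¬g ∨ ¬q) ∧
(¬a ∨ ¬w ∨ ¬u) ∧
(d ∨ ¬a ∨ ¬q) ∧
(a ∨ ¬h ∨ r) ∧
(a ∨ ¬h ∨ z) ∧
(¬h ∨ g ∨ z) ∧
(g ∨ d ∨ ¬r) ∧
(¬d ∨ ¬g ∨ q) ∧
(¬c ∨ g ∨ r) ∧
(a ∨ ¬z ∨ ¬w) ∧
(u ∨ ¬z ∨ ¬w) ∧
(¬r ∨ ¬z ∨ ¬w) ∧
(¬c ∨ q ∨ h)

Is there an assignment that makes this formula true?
No

No, the formula is not satisfiable.

No assignment of truth values to the variables can make all 60 clauses true simultaneously.

The formula is UNSAT (unsatisfiable).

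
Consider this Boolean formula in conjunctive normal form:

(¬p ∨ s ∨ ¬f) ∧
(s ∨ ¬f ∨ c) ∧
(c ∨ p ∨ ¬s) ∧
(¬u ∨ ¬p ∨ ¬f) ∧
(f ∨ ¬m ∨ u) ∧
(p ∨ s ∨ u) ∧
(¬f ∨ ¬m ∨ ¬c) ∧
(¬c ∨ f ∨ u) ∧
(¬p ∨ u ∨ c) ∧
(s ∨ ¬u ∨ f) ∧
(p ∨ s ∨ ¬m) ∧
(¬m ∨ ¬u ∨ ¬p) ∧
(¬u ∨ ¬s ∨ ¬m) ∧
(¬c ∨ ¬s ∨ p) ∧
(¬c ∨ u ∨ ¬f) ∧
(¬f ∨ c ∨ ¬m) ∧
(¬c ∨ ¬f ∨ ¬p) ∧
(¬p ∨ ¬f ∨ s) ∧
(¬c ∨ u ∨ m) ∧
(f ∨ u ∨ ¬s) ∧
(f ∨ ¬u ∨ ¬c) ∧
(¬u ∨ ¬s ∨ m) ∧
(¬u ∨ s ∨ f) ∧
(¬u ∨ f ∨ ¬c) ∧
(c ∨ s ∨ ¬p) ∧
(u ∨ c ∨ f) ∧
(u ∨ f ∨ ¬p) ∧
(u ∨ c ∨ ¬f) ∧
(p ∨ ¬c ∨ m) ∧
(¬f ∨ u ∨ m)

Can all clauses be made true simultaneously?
No

No, the formula is not satisfiable.

No assignment of truth values to the variables can make all 30 clauses true simultaneously.

The formula is UNSAT (unsatisfiable).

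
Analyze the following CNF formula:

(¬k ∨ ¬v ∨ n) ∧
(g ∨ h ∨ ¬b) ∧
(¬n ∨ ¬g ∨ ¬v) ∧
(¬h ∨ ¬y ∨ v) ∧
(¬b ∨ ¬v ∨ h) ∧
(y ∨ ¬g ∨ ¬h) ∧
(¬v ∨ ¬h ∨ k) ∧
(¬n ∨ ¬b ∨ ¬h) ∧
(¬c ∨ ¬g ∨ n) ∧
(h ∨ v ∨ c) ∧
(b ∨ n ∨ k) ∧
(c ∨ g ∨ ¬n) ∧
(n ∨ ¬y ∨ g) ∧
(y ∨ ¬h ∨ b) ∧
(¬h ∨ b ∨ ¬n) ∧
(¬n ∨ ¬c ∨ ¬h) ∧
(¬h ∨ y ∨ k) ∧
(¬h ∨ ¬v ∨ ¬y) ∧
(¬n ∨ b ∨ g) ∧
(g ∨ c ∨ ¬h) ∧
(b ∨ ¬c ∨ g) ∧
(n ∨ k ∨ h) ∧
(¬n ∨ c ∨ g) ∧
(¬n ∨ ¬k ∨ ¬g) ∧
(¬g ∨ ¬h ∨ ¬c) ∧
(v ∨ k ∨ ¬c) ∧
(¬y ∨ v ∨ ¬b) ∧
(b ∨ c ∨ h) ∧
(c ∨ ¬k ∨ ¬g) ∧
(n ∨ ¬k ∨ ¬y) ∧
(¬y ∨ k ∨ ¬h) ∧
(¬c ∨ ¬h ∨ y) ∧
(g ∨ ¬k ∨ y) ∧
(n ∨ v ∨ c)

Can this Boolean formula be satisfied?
No

No, the formula is not satisfiable.

No assignment of truth values to the variables can make all 34 clauses true simultaneously.

The formula is UNSAT (unsatisfiable).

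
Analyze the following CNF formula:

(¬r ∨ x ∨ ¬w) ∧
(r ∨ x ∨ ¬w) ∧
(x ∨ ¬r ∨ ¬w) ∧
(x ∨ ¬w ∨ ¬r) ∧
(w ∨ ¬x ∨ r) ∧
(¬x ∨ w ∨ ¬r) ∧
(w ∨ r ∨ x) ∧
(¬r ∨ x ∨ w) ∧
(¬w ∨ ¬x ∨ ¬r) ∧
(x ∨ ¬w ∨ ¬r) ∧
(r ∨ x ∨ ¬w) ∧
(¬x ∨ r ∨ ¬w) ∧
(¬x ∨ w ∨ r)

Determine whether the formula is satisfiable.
No

No, the formula is not satisfiable.

No assignment of truth values to the variables can make all 13 clauses true simultaneously.

The formula is UNSAT (unsatisfiable).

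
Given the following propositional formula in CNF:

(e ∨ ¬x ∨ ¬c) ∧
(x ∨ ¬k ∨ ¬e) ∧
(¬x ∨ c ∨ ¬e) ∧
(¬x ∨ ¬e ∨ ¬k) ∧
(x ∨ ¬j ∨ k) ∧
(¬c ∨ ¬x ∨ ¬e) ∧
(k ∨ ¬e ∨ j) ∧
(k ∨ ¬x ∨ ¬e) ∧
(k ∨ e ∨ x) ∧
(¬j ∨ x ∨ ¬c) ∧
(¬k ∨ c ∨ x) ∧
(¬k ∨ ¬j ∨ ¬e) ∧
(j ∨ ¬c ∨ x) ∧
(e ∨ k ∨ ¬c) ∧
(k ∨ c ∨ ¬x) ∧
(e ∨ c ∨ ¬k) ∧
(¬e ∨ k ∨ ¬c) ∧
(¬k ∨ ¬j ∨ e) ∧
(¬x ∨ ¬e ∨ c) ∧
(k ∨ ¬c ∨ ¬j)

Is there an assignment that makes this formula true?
No

No, the formula is not satisfiable.

No assignment of truth values to the variables can make all 20 clauses true simultaneously.

The formula is UNSAT (unsatisfiable).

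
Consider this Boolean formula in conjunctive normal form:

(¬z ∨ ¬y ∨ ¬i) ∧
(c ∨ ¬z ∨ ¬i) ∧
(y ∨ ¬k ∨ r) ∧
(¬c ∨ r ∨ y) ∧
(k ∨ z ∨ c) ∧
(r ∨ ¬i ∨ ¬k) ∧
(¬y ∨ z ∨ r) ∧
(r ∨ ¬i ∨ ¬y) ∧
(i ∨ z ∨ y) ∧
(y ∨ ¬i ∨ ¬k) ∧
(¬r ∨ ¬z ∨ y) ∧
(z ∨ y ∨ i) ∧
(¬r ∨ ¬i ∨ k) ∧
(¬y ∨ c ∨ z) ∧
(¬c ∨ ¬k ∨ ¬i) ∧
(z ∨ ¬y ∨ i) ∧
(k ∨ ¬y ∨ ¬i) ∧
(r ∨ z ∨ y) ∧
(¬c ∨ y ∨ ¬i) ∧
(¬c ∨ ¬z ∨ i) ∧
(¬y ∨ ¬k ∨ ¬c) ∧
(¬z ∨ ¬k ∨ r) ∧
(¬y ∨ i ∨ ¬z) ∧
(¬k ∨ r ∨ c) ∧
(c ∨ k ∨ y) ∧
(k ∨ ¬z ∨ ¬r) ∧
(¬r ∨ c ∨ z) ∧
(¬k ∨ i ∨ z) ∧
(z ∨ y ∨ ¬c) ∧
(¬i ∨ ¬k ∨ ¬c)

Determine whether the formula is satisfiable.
No

No, the formula is not satisfiable.

No assignment of truth values to the variables can make all 30 clauses true simultaneously.

The formula is UNSAT (unsatisfiable).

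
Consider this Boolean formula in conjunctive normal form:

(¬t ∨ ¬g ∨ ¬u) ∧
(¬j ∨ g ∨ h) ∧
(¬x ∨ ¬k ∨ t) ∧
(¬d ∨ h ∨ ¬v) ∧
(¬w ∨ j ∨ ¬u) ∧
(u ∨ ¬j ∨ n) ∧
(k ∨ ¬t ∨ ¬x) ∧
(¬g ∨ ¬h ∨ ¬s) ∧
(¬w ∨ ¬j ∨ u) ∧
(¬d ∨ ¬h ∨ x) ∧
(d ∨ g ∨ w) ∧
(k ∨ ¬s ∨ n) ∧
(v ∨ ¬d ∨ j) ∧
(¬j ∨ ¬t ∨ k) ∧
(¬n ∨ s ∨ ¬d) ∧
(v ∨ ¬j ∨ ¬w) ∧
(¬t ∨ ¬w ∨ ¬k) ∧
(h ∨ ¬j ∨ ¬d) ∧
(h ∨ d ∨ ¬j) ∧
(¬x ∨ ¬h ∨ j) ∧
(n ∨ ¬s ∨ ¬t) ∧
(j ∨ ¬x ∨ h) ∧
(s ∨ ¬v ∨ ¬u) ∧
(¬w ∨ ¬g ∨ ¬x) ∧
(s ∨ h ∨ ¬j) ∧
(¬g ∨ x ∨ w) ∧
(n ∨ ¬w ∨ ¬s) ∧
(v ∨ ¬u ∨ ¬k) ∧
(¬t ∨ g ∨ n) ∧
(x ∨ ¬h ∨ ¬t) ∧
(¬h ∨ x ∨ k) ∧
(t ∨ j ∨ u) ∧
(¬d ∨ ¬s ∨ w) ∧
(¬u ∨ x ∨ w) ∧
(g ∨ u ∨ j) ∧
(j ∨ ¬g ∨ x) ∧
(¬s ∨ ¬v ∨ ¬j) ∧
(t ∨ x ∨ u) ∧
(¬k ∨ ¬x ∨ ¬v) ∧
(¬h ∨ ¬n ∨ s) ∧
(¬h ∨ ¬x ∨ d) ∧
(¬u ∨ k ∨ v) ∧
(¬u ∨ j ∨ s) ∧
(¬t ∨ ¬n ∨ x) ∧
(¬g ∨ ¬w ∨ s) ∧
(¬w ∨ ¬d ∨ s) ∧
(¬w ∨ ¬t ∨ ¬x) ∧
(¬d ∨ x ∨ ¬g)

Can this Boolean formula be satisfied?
No

No, the formula is not satisfiable.

No assignment of truth values to the variables can make all 48 clauses true simultaneously.

The formula is UNSAT (unsatisfiable).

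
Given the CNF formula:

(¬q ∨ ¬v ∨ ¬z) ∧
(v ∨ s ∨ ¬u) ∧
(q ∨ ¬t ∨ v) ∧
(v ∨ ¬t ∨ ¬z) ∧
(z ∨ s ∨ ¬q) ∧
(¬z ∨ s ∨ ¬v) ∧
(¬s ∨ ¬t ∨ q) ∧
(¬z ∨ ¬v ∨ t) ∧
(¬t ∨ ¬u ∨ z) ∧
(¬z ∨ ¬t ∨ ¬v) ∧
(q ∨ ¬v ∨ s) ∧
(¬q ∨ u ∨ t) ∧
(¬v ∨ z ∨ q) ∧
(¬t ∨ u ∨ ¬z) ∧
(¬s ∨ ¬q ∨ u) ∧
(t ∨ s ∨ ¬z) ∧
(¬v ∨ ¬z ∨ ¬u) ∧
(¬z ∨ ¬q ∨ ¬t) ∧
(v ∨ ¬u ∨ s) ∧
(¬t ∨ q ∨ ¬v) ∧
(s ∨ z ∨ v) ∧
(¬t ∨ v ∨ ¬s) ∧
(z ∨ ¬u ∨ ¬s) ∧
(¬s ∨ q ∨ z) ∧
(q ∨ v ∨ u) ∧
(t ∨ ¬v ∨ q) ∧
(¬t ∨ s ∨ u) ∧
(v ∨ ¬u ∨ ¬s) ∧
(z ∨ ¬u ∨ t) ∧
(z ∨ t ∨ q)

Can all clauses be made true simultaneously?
No

No, the formula is not satisfiable.

No assignment of truth values to the variables can make all 30 clauses true simultaneously.

The formula is UNSAT (unsatisfiable).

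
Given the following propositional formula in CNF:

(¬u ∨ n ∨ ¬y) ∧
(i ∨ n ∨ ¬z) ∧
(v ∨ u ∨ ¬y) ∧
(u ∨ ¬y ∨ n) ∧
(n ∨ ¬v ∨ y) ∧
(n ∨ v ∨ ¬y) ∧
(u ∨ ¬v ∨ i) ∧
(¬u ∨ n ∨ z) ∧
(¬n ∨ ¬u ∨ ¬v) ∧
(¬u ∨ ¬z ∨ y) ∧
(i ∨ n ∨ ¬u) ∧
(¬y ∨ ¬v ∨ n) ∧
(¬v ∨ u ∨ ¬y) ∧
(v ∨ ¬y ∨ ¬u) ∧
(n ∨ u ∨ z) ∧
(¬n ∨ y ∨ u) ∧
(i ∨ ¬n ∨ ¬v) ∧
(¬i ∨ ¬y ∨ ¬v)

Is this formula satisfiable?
Yes

Yes, the formula is satisfiable.

One satisfying assignment is: i=False, n=True, y=False, z=False, u=True, v=False

Verification: With this assignment, all 18 clauses evaluate to true.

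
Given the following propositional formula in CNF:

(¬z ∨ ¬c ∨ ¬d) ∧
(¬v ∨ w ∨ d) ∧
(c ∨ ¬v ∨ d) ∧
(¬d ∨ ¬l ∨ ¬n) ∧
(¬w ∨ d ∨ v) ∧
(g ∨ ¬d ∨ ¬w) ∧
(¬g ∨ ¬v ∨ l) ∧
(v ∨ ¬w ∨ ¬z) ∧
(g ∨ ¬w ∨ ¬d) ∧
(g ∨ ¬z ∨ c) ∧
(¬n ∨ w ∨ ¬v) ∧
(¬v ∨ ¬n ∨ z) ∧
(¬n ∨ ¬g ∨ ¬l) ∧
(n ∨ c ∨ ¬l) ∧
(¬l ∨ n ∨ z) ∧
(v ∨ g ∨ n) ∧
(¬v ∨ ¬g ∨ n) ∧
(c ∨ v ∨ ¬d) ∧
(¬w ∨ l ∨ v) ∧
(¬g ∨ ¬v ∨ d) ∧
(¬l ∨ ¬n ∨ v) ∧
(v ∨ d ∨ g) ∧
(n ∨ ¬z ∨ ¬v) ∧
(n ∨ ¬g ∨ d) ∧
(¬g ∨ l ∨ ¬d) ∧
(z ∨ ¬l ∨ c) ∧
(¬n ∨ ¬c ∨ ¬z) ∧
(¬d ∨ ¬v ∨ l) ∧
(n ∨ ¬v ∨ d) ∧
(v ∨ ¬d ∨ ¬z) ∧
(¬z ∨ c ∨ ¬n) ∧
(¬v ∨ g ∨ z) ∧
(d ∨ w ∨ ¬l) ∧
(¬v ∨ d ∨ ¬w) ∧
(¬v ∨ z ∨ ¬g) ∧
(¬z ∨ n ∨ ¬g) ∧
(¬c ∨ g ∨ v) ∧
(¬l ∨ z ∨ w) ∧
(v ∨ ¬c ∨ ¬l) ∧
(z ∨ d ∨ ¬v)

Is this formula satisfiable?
Yes

Yes, the formula is satisfiable.

One satisfying assignment is: n=True, g=True, v=False, w=False, d=False, c=False, l=False, z=False

Verification: With this assignment, all 40 clauses evaluate to true.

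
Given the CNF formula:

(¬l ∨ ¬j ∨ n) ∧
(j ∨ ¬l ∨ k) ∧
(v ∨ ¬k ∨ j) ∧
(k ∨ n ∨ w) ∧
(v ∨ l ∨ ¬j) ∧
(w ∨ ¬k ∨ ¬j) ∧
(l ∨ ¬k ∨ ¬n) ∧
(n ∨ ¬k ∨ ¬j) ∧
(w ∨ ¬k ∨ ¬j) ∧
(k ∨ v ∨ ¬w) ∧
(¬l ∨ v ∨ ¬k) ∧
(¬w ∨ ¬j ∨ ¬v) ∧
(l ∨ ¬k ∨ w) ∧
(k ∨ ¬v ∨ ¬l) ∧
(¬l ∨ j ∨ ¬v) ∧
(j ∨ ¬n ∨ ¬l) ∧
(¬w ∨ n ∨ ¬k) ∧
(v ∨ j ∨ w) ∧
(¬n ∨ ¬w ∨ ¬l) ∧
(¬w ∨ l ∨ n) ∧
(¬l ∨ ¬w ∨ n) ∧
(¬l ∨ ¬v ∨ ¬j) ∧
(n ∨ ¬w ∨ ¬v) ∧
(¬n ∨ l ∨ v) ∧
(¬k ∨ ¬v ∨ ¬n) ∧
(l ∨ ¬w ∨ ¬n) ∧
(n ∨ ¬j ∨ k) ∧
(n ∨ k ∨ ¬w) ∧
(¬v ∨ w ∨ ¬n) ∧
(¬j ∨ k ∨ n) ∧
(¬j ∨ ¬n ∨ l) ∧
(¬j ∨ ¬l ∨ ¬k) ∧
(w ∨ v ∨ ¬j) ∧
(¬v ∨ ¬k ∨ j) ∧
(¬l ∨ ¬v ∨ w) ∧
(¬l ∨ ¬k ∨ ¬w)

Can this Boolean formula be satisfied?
No

No, the formula is not satisfiable.

No assignment of truth values to the variables can make all 36 clauses true simultaneously.

The formula is UNSAT (unsatisfiable).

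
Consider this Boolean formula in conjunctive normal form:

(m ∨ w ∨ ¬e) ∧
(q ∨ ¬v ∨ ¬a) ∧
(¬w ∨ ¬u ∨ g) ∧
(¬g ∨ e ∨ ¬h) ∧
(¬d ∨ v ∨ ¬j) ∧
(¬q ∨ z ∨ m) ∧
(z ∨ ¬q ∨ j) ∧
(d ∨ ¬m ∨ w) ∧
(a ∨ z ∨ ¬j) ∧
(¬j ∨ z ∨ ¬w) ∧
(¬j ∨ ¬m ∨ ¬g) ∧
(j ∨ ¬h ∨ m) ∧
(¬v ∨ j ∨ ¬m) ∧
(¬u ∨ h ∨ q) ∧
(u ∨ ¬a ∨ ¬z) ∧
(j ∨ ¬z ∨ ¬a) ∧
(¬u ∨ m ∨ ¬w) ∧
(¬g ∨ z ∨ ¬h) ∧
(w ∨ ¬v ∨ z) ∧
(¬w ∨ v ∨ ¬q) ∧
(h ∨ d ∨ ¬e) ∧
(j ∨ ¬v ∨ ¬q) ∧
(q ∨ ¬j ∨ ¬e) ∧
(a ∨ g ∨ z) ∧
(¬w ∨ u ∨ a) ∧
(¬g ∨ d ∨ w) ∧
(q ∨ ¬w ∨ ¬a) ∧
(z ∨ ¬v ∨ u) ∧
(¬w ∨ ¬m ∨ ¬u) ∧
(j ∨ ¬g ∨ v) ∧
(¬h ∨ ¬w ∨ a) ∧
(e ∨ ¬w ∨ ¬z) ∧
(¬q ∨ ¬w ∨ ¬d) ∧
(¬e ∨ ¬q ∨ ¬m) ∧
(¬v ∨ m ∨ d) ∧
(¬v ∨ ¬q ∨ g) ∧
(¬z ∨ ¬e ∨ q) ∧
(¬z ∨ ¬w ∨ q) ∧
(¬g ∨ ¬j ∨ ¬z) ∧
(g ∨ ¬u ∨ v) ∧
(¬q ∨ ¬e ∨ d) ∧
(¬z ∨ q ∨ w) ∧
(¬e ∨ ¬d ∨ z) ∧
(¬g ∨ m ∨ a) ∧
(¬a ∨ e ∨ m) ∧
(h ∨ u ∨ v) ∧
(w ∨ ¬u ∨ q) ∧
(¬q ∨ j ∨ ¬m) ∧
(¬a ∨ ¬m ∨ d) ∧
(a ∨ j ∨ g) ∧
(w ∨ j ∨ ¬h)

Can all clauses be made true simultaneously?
Yes

Yes, the formula is satisfiable.

One satisfying assignment is: d=False, q=True, m=False, h=True, a=False, u=False, w=False, j=True, e=False, z=True, g=False, v=False

Verification: With this assignment, all 51 clauses evaluate to true.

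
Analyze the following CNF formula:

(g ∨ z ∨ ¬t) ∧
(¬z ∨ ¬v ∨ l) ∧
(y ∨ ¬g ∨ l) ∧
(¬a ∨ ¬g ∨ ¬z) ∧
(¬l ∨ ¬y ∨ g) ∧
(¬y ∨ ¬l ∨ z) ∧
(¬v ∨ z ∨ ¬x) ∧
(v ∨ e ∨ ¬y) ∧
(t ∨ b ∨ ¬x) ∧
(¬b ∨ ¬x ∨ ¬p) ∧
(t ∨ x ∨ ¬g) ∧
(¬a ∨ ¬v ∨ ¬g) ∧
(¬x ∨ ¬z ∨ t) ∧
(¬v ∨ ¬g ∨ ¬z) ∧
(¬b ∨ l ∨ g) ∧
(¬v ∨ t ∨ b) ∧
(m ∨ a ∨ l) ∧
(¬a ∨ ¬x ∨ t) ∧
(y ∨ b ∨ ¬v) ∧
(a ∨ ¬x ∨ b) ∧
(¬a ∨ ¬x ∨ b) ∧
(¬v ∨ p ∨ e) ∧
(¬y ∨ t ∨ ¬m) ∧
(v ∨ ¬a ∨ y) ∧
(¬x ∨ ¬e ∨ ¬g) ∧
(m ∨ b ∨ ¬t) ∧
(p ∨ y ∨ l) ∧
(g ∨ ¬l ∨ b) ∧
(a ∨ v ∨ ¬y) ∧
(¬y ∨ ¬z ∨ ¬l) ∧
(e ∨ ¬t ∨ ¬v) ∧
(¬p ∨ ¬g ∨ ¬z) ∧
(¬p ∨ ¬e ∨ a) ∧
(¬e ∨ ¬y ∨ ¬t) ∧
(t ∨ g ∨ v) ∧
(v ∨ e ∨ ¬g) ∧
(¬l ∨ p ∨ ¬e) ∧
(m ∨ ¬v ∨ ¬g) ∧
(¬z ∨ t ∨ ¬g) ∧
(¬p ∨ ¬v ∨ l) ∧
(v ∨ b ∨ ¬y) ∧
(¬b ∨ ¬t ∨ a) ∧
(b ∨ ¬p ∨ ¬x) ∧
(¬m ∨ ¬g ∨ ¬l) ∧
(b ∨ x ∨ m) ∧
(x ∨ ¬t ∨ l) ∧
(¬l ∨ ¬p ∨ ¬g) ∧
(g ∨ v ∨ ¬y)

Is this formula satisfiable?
Yes

Yes, the formula is satisfiable.

One satisfying assignment is: p=True, e=True, v=True, a=True, z=True, t=True, b=True, l=True, y=False, g=False, m=False, x=False

Verification: With this assignment, all 48 clauses evaluate to true.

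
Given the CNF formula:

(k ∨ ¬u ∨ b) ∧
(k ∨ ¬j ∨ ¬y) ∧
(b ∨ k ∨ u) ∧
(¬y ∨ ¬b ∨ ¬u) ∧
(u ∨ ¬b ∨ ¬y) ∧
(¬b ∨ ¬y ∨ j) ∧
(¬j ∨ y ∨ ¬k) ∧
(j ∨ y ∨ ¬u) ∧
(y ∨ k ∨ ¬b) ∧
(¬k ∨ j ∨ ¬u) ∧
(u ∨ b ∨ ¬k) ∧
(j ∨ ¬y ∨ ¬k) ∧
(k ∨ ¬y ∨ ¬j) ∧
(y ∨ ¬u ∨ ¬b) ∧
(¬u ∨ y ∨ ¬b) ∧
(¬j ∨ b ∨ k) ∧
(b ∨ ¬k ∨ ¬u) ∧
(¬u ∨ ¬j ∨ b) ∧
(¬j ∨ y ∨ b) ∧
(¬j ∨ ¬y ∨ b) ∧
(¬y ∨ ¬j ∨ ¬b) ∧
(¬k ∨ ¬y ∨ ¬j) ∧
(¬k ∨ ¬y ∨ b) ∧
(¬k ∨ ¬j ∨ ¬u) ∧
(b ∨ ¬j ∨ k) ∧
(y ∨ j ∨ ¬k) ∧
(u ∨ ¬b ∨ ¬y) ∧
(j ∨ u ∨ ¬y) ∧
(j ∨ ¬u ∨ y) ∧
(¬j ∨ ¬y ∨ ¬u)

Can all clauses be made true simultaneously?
No

No, the formula is not satisfiable.

No assignment of truth values to the variables can make all 30 clauses true simultaneously.

The formula is UNSAT (unsatisfiable).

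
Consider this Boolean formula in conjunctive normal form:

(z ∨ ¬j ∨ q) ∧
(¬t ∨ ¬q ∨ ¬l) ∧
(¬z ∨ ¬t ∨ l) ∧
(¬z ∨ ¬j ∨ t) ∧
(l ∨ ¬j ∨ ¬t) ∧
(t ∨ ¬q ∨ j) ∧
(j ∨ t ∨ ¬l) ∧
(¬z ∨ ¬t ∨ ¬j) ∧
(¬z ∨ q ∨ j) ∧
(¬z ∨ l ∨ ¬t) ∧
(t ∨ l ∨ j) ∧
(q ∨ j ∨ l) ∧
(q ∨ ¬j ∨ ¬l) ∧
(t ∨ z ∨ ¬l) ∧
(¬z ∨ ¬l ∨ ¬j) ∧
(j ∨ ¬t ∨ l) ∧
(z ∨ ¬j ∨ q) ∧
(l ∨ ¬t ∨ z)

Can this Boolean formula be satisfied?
Yes

Yes, the formula is satisfiable.

One satisfying assignment is: t=True, j=False, q=False, z=False, l=True

Verification: With this assignment, all 18 clauses evaluate to true.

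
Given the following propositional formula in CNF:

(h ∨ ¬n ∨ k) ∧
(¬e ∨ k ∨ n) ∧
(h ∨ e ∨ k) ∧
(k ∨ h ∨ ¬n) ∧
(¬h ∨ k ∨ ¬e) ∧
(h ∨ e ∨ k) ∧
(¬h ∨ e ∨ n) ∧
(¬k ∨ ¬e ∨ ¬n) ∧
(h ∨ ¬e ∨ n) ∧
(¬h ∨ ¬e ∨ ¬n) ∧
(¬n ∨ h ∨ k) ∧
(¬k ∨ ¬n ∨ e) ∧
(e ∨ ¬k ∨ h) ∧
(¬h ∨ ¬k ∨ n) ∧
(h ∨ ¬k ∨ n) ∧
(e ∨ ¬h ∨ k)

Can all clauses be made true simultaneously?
No

No, the formula is not satisfiable.

No assignment of truth values to the variables can make all 16 clauses true simultaneously.

The formula is UNSAT (unsatisfiable).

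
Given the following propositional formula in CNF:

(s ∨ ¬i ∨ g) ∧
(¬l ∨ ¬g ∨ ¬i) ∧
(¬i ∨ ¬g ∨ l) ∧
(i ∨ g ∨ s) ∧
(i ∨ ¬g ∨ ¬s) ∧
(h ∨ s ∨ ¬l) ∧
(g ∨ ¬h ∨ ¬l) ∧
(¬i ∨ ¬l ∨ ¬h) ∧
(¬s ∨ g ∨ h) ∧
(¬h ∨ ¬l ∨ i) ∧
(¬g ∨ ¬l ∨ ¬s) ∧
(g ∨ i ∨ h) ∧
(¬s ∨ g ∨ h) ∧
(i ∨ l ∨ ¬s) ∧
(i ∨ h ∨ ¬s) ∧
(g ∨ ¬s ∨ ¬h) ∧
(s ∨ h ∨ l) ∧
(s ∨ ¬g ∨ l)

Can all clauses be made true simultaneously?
No

No, the formula is not satisfiable.

No assignment of truth values to the variables can make all 18 clauses true simultaneously.

The formula is UNSAT (unsatisfiable).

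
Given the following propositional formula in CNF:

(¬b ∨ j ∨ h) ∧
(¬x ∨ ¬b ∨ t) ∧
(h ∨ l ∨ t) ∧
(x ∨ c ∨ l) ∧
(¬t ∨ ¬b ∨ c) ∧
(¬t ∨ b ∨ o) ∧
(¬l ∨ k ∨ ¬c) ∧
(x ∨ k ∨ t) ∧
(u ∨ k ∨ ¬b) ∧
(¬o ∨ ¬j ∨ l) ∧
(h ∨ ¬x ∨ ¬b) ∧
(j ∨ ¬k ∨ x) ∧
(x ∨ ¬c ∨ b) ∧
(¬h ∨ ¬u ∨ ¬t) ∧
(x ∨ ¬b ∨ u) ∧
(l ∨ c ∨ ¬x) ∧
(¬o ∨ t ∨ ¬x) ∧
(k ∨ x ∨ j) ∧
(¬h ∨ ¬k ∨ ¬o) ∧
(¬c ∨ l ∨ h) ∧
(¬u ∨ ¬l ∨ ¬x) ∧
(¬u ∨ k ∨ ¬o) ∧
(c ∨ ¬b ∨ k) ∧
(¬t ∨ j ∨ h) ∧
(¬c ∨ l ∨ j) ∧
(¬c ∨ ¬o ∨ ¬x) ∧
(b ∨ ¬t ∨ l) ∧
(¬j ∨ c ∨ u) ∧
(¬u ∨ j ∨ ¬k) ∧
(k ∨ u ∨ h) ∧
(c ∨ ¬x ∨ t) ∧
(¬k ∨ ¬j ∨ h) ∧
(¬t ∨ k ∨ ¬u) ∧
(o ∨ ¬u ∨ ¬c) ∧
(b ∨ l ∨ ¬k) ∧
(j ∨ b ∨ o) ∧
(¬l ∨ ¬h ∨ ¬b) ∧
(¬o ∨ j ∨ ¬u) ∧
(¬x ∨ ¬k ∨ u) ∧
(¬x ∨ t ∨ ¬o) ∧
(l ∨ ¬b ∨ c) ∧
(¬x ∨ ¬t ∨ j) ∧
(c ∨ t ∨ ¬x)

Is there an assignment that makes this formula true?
Yes

Yes, the formula is satisfiable.

One satisfying assignment is: b=False, t=False, j=True, c=True, k=False, o=False, u=False, l=False, x=True, h=True

Verification: With this assignment, all 43 clauses evaluate to true.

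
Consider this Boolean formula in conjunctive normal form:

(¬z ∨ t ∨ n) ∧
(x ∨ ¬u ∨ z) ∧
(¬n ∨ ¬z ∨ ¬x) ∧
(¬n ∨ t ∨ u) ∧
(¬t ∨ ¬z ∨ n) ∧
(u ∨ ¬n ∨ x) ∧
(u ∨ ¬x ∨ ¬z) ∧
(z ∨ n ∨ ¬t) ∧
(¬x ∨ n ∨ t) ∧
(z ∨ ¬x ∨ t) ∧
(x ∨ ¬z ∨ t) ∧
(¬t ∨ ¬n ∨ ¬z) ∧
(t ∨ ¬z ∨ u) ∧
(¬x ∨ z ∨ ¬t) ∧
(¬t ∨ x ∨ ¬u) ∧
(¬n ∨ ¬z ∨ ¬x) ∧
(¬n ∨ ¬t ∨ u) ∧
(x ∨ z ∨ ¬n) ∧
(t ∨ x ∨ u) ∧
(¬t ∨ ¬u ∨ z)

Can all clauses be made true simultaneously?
No

No, the formula is not satisfiable.

No assignment of truth values to the variables can make all 20 clauses true simultaneously.

The formula is UNSAT (unsatisfiable).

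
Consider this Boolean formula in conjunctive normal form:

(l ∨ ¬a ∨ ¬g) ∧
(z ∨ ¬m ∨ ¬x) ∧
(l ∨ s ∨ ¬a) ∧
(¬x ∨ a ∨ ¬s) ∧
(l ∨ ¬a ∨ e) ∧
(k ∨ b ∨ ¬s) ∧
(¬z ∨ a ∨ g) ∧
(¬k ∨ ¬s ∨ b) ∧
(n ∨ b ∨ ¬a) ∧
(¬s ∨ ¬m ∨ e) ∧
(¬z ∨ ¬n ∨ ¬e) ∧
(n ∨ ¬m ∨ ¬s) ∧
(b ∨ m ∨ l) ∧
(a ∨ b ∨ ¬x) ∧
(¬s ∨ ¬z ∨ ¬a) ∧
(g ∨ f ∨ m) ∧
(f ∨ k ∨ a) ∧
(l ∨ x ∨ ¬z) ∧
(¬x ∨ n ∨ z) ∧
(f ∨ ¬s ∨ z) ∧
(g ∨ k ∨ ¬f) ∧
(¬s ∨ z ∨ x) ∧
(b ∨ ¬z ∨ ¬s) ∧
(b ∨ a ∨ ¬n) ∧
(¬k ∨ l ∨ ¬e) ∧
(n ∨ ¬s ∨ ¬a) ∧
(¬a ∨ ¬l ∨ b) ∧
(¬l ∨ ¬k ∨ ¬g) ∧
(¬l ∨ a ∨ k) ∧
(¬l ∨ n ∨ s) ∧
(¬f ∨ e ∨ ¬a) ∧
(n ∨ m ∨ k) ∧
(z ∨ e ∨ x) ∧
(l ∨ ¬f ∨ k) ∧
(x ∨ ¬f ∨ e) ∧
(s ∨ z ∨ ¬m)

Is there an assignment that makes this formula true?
Yes

Yes, the formula is satisfiable.

One satisfying assignment is: z=False, g=True, m=False, l=True, x=True, b=True, a=True, n=True, f=False, k=False, e=False, s=False

Verification: With this assignment, all 36 clauses evaluate to true.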